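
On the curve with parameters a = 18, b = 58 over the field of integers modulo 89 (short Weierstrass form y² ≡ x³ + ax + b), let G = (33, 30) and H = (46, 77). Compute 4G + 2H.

First 4G:
Double-and-add on 4 = (100)₂. Start with G = (33, 30) for the leading 1-bit.
double: tangent at (33, 30): λ = (3·33² + 18)/(2·30) ≡ 81/60. 60⁻¹ ≡ 46 (mod 89) since 60·46 = 2760 ≡ 1, so λ ≡ 81·46 ≡ 77.
  x = λ² - 33 - 33 = 5929 - 66 ≡ 78; y = λ·(33 - 78) - 30 ≡ 65. → (78, 65)
double: tangent at (78, 65): λ = (3·78² + 18)/(2·65) ≡ 25/41. 41⁻¹ ≡ 76 (mod 89) since 41·76 = 3116 ≡ 1, so λ ≡ 25·76 ≡ 31.
  x = λ² - 78 - 78 = 961 - 156 ≡ 4; y = λ·(78 - 4) - 65 ≡ 4. → (4, 4)
4G = (4, 4).
Next 2H:
Repeated addition: build up to 2H.
2H: tangent at (46, 77): λ = (3·46² + 18)/(2·77) ≡ 47/65. 65⁻¹ ≡ 63 (mod 89), so λ ≡ 47·63 ≡ 24.
  x = λ² - 46 - 46 = 576 - 92 ≡ 39; y = λ·(46 - 39) - 77 ≡ 2. → (39, 2)
2H = (39, 2).
Finally 4G + 2H:
(4, 4) + (39, 2). λ = (2 - 4)/(39 - 4) ≡ 87/35 mod 89. 35⁻¹ ≡ 28 (mod 89), so λ ≡ 33.
  x = λ² - 4 - 39 = 1089 - 43 ≡ 67; y = λ·(4 - 67) - 4 ≡ 53. → (67, 53)

(67, 53)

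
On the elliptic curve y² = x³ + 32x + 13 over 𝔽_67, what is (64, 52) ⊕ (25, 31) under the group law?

(33, 42)

(64, 52) + (25, 31). λ = (31 - 52)/(25 - 64) ≡ 46/28 mod 67. 28⁻¹ ≡ 12 (mod 67), so λ ≡ 16.
  x = λ² - 64 - 25 = 256 - 89 ≡ 33; y = λ·(64 - 33) - 52 ≡ 42. → (33, 42)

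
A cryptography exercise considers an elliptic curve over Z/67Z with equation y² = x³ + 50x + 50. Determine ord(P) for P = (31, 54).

10

2P: tangent at (31, 54): λ = (3·31² + 50)/(2·54) ≡ 52/41. 41⁻¹ ≡ 18 (mod 67), so λ ≡ 52·18 ≡ 65.
  x = λ² - 31 - 31 = 4225 - 62 ≡ 9; y = λ·(31 - 9) - 54 ≡ 36. → (9, 36)
3P: (9, 36) + (31, 54). λ = (54 - 36)/(31 - 9) ≡ 18/22 mod 67. 22⁻¹ ≡ 64 (mod 67), so λ ≡ 13.
  x = λ² - 9 - 31 = 169 - 40 ≡ 62; y = λ·(9 - 62) - 36 ≡ 12. → (62, 12)
4P: (62, 12) + (31, 54). λ = (54 - 12)/(31 - 62) ≡ 42/36 mod 67. 36⁻¹ ≡ 54 (mod 67), so λ ≡ 57.
  x = λ² - 62 - 31 = 3249 - 93 ≡ 7; y = λ·(62 - 7) - 12 ≡ 41. → (7, 41)
5P: (7, 41) + (31, 54). λ = (54 - 41)/(31 - 7) ≡ 13/24 mod 67. 24⁻¹ ≡ 14 (mod 67) since 24·14 = 336 ≡ 1, so λ ≡ 48.
  x = λ² - 7 - 31 = 2304 - 38 ≡ 55; y = λ·(7 - 55) - 41 ≡ 0. → (55, 0)
6P: (55, 0) + (31, 54). λ = (54 - 0)/(31 - 55) ≡ 54/43 mod 67. 43⁻¹ ≡ 53 (mod 67), so λ ≡ 48.
  x = λ² - 55 - 31 = 2304 - 86 ≡ 7; y = λ·(55 - 7) - 0 ≡ 26. → (7, 26)
7P: (7, 26) + (31, 54). λ = (54 - 26)/(31 - 7) ≡ 28/24 mod 67. 24⁻¹ ≡ 14 (mod 67) since 24·14 = 336 ≡ 1, so λ ≡ 57.
  x = λ² - 7 - 31 = 3249 - 38 ≡ 62; y = λ·(7 - 62) - 26 ≡ 55. → (62, 55)
8P: (62, 55) + (31, 54). λ = (54 - 55)/(31 - 62) ≡ 66/36 mod 67. 36⁻¹ ≡ 54 (mod 67) since 36·54 = 1944 ≡ 1, so λ ≡ 13.
  x = λ² - 62 - 31 = 169 - 93 ≡ 9; y = λ·(62 - 9) - 55 ≡ 31. → (9, 31)
9P: (9, 31) + (31, 54). λ = (54 - 31)/(31 - 9) ≡ 23/22 mod 67. 22⁻¹ ≡ 64 (mod 67), so λ ≡ 65.
  x = λ² - 9 - 31 = 4225 - 40 ≡ 31; y = λ·(9 - 31) - 31 ≡ 13. → (31, 13)
10P: (31, 13) + (31, 54): same x and y₁ ≡ -y₂, so the sum is 𝒪.
10P = 𝒪, so the order is 10.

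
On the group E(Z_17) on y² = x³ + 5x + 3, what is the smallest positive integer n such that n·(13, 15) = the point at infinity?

7

2P: tangent at (13, 15): λ = (3·13² + 5)/(2·15) ≡ 2/13. 13⁻¹ ≡ 4 (mod 17) since 13·4 = 52 ≡ 1, so λ ≡ 2·4 ≡ 8.
  x = λ² - 13 - 13 = 64 - 26 ≡ 4; y = λ·(13 - 4) - 15 ≡ 6. → (4, 6)
3P: (4, 6) + (13, 15). λ = (15 - 6)/(13 - 4) ≡ 9/9 mod 17. 9⁻¹ ≡ 2 (mod 17) since 9·2 = 18 ≡ 1, so λ ≡ 1.
  x = λ² - 4 - 13 = 1 - 17 ≡ 1; y = λ·(4 - 1) - 6 ≡ 14. → (1, 14)
4P: (1, 14) + (13, 15). λ = (15 - 14)/(13 - 1) ≡ 1/12 mod 17. 12⁻¹ ≡ 10 (mod 17), so λ ≡ 10.
  x = λ² - 1 - 13 = 100 - 14 ≡ 1; y = λ·(1 - 1) - 14 ≡ 3. → (1, 3)
5P: (1, 3) + (13, 15). λ = (15 - 3)/(13 - 1) ≡ 12/12 mod 17. 12⁻¹ ≡ 10 (mod 17), so λ ≡ 1.
  x = λ² - 1 - 13 = 1 - 14 ≡ 4; y = λ·(1 - 4) - 3 ≡ 11. → (4, 11)
6P: (4, 11) + (13, 15). λ = (15 - 11)/(13 - 4) ≡ 4/9 mod 17. 9⁻¹ ≡ 2 (mod 17) since 9·2 = 18 ≡ 1, so λ ≡ 8.
  x = λ² - 4 - 13 = 64 - 17 ≡ 13; y = λ·(4 - 13) - 11 ≡ 2. → (13, 2)
7P: (13, 2) + (13, 15): same x and y₁ ≡ -y₂, so the sum is the point at infinity.
7P = the point at infinity, so the order is 7.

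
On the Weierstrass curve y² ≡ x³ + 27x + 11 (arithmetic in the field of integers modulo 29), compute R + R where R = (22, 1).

(14, 28)

tangent at (22, 1): λ = (3·22² + 27)/(2·1) ≡ 0/2. 2⁻¹ ≡ 15 (mod 29), so λ ≡ 0·15 ≡ 0.
  x = λ² - 22 - 22 = 0 - 44 ≡ 14; y = λ·(22 - 14) - 1 ≡ 28. → (14, 28)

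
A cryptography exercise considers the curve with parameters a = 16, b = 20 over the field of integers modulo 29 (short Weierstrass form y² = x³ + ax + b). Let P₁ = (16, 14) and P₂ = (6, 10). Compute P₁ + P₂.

(16, 14) + (6, 10). λ = (10 - 14)/(6 - 16) ≡ 25/19 mod 29. 19⁻¹ ≡ 26 (mod 29), so λ ≡ 12.
  x = λ² - 16 - 6 = 144 - 22 ≡ 6; y = λ·(16 - 6) - 14 ≡ 19. → (6, 19)

(6, 19)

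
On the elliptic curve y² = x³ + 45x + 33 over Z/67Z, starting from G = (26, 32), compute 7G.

Repeated addition: build up to 7G.
2G: tangent at (26, 32): λ = (3·26² + 45)/(2·32) ≡ 63/64. 64⁻¹ ≡ 22 (mod 67) since 64·22 = 1408 ≡ 1, so λ ≡ 63·22 ≡ 46.
  x = λ² - 26 - 26 = 2116 - 52 ≡ 54; y = λ·(26 - 54) - 32 ≡ 20. → (54, 20)
3G: (54, 20) + (26, 32). λ = (32 - 20)/(26 - 54) ≡ 12/39 mod 67. 39⁻¹ ≡ 55 (mod 67), so λ ≡ 57.
  x = λ² - 54 - 26 = 3249 - 80 ≡ 20; y = λ·(54 - 20) - 20 ≡ 42. → (20, 42)
4G: (20, 42) + (26, 32). λ = (32 - 42)/(26 - 20) ≡ 57/6 mod 67. 6⁻¹ ≡ 56 (mod 67) since 6·56 = 336 ≡ 1, so λ ≡ 43.
  x = λ² - 20 - 26 = 1849 - 46 ≡ 61; y = λ·(20 - 61) - 42 ≡ 4. → (61, 4)
5G: (61, 4) + (26, 32). λ = (32 - 4)/(26 - 61) ≡ 28/32 mod 67. 32⁻¹ ≡ 44 (mod 67), so λ ≡ 26.
  x = λ² - 61 - 26 = 676 - 87 ≡ 53; y = λ·(61 - 53) - 4 ≡ 3. → (53, 3)
6G: (53, 3) + (26, 32). λ = (32 - 3)/(26 - 53) ≡ 29/40 mod 67. 40⁻¹ ≡ 62 (mod 67), so λ ≡ 56.
  x = λ² - 53 - 26 = 3136 - 79 ≡ 42; y = λ·(53 - 42) - 3 ≡ 10. → (42, 10)
7G: (42, 10) + (26, 32). λ = (32 - 10)/(26 - 42) ≡ 22/51 mod 67. 51⁻¹ ≡ 46 (mod 67), so λ ≡ 7.
  x = λ² - 42 - 26 = 49 - 68 ≡ 48; y = λ·(42 - 48) - 10 ≡ 15. → (48, 15)

(48, 15)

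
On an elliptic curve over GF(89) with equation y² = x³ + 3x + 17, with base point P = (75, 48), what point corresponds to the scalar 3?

Repeated addition: build up to 3P.
2P: tangent at (75, 48): λ = (3·75² + 3)/(2·48) ≡ 57/7. 7⁻¹ ≡ 51 (mod 89), so λ ≡ 57·51 ≡ 59.
  x = λ² - 75 - 75 = 3481 - 150 ≡ 38; y = λ·(75 - 38) - 48 ≡ 88. → (38, 88)
3P: (38, 88) + (75, 48). λ = (48 - 88)/(75 - 38) ≡ 49/37 mod 89. 37⁻¹ ≡ 77 (mod 89) since 37·77 = 2849 ≡ 1, so λ ≡ 35.
  x = λ² - 38 - 75 = 1225 - 113 ≡ 44; y = λ·(38 - 44) - 88 ≡ 58. → (44, 58)

(44, 58)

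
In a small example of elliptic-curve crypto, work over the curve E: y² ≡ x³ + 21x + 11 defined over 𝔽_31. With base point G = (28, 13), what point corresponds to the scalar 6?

Double-and-add on 6 = (110)₂. Start with G = (28, 13) for the leading 1-bit.
double: tangent at (28, 13): λ = (3·28² + 21)/(2·13) ≡ 17/26. 26⁻¹ ≡ 6 (mod 31) since 26·6 = 156 ≡ 1, so λ ≡ 17·6 ≡ 9.
  x = λ² - 28 - 28 = 81 - 56 ≡ 25; y = λ·(28 - 25) - 13 ≡ 14. → (25, 14)
add G: (25, 14) + (28, 13). λ = (13 - 14)/(28 - 25) ≡ 30/3 mod 31. 3⁻¹ ≡ 21 (mod 31), so λ ≡ 10.
  x = λ² - 25 - 28 = 100 - 53 ≡ 16; y = λ·(25 - 16) - 14 ≡ 14. → (16, 14)
double: tangent at (16, 14): λ = (3·16² + 21)/(2·14) ≡ 14/28. 28⁻¹ ≡ 10 (mod 31) since 28·10 = 280 ≡ 1, so λ ≡ 14·10 ≡ 16.
  x = λ² - 16 - 16 = 256 - 32 ≡ 7; y = λ·(16 - 7) - 14 ≡ 6. → (7, 6)

(7, 6)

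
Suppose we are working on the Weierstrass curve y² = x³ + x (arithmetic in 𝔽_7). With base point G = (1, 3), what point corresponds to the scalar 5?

(1, 3)

Repeated addition: build up to 5G.
2G: tangent at (1, 3): λ = (3·1² + 1)/(2·3) ≡ 4/6. 6⁻¹ ≡ 6 (mod 7) since 6·6 = 36 ≡ 1, so λ ≡ 4·6 ≡ 3.
  x = λ² - 1 - 1 = 9 - 2 ≡ 0; y = λ·(1 - 0) - 3 ≡ 0. → (0, 0)
3G: (0, 0) + (1, 3). λ = (3 - 0)/(1 - 0) ≡ 3/1 mod 7. 1⁻¹ ≡ 1 (mod 7), so λ ≡ 3.
  x = λ² - 0 - 1 = 9 - 1 ≡ 1; y = λ·(0 - 1) - 0 ≡ 4. → (1, 4)
4G: (1, 4) + (1, 3): same x and y₁ ≡ -y₂, so the sum is O.
5G: O + (1, 3) = (1, 3) (identity).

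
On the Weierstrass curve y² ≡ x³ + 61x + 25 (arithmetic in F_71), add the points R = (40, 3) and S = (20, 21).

(40, 3) + (20, 21). λ = (21 - 3)/(20 - 40) ≡ 18/51 mod 71. 51⁻¹ ≡ 39 (mod 71), so λ ≡ 63.
  x = λ² - 40 - 20 = 3969 - 60 ≡ 4; y = λ·(40 - 4) - 3 ≡ 64. → (4, 64)

(4, 64)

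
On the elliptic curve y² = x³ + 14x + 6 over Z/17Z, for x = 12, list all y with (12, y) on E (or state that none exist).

x³ + 14x + 6 = 1902 ≡ 15 (mod 17).
Square roots of 15 mod 17: 7 and 10 (since 7² = 49 ≡ 15).

7, 10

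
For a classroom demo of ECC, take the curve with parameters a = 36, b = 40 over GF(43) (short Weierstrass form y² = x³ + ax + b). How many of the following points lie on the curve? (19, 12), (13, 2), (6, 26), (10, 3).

(19, 12): 12² ≡ 15, rhs ≡ 15 → on.
(13, 2): 2² ≡ 4, rhs ≡ 39 → off.
(6, 26): 26² ≡ 31, rhs ≡ 42 → off.
(10, 3): 3² ≡ 9, rhs ≡ 24 → off.

1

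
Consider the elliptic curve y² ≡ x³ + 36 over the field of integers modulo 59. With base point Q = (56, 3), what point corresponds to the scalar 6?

(58, 34)

Double-and-add on 6 = (110)₂. Start with Q = (56, 3) for the leading 1-bit.
double: tangent at (56, 3): λ = (3·56² + 0)/(2·3) ≡ 27/6. 6⁻¹ ≡ 10 (mod 59) since 6·10 = 60 ≡ 1, so λ ≡ 27·10 ≡ 34.
  x = λ² - 56 - 56 = 1156 - 112 ≡ 41; y = λ·(56 - 41) - 3 ≡ 35. → (41, 35)
add Q: (41, 35) + (56, 3). λ = (3 - 35)/(56 - 41) ≡ 27/15 mod 59. 15⁻¹ ≡ 4 (mod 59) since 15·4 = 60 ≡ 1, so λ ≡ 49.
  x = λ² - 41 - 56 = 2401 - 97 ≡ 3; y = λ·(41 - 3) - 35 ≡ 57. → (3, 57)
double: tangent at (3, 57): λ = (3·3² + 0)/(2·57) ≡ 27/55. 55⁻¹ ≡ 44 (mod 59), so λ ≡ 27·44 ≡ 8.
  x = λ² - 3 - 3 = 64 - 6 ≡ 58; y = λ·(3 - 58) - 57 ≡ 34. → (58, 34)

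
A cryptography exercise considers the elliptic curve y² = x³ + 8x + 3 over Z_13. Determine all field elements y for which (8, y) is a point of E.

none

x³ + 8x + 3 = 579 ≡ 7 (mod 13).
7 is a non-residue mod 13; no y exists.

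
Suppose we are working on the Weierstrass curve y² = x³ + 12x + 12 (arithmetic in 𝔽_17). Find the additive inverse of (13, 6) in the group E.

(13, 11)

-(13, 6) = (13, -6 mod 17) = (13, 11).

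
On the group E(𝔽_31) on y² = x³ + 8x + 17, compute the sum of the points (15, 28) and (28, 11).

(2, 17)

(15, 28) + (28, 11). λ = (11 - 28)/(28 - 15) ≡ 14/13 mod 31. 13⁻¹ ≡ 12 (mod 31) since 13·12 = 156 ≡ 1, so λ ≡ 13.
  x = λ² - 15 - 28 = 169 - 43 ≡ 2; y = λ·(15 - 2) - 28 ≡ 17. → (2, 17)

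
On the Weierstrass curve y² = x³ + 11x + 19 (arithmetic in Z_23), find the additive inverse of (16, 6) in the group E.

-(16, 6) = (16, -6 mod 23) = (16, 17).

(16, 17)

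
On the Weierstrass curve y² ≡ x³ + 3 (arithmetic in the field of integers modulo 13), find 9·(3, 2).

Write P = (3, 2).
Repeated addition: build up to 9P.
2P: tangent at (3, 2): λ = (3·3² + 0)/(2·2) ≡ 1/4. 4⁻¹ ≡ 10 (mod 13) since 4·10 = 40 ≡ 1, so λ ≡ 1·10 ≡ 10.
  x = λ² - 3 - 3 = 100 - 6 ≡ 3; y = λ·(3 - 3) - 2 ≡ 11. → (3, 11)
3P: (3, 11) + (3, 2): same x and y₁ ≡ -y₂, so the sum is ∞.
4P: ∞ + (3, 2) = (3, 2) (identity).
5P: tangent at (3, 2): λ = (3·3² + 0)/(2·2) ≡ 1/4. 4⁻¹ ≡ 10 (mod 13) since 4·10 = 40 ≡ 1, so λ ≡ 1·10 ≡ 10.
  x = λ² - 3 - 3 = 100 - 6 ≡ 3; y = λ·(3 - 3) - 2 ≡ 11. → (3, 11)
6P: (3, 11) + (3, 2): same x and y₁ ≡ -y₂, so the sum is ∞.
7P: ∞ + (3, 2) = (3, 2) (identity).
8P: tangent at (3, 2): λ = (3·3² + 0)/(2·2) ≡ 1/4. 4⁻¹ ≡ 10 (mod 13), so λ ≡ 1·10 ≡ 10.
  x = λ² - 3 - 3 = 100 - 6 ≡ 3; y = λ·(3 - 3) - 2 ≡ 11. → (3, 11)
9P: (3, 11) + (3, 2): same x and y₁ ≡ -y₂, so the sum is ∞.

O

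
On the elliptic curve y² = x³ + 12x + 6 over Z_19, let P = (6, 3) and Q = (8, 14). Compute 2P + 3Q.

(8, 14)

First 2P:
Repeated addition: build up to 2P.
2P: tangent at (6, 3): λ = (3·6² + 12)/(2·3) ≡ 6/6. 6⁻¹ ≡ 16 (mod 19), so λ ≡ 6·16 ≡ 1.
  x = λ² - 6 - 6 = 1 - 12 ≡ 8; y = λ·(6 - 8) - 3 ≡ 14. → (8, 14)
2P = (8, 14).
Next 3Q:
Repeated addition: build up to 3Q.
2Q: tangent at (8, 14): λ = (3·8² + 12)/(2·14) ≡ 14/9. 9⁻¹ ≡ 17 (mod 19) since 9·17 = 153 ≡ 1, so λ ≡ 14·17 ≡ 10.
  x = λ² - 8 - 8 = 100 - 16 ≡ 8; y = λ·(8 - 8) - 14 ≡ 5. → (8, 5)
3Q: (8, 5) + (8, 14): same x and y₁ ≡ -y₂, so the sum is ∞.
3Q = ∞.
Finally 2P + 3Q:
(8, 14) + ∞ = (8, 14) (identity).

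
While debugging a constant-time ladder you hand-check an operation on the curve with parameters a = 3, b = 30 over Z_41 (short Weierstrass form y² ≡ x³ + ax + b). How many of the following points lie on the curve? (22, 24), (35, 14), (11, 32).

(22, 24): 24² ≡ 2, rhs ≡ 2 → on.
(35, 14): 14² ≡ 32, rhs ≡ 1 → off.
(11, 32): 32² ≡ 40, rhs ≡ 0 → off.

1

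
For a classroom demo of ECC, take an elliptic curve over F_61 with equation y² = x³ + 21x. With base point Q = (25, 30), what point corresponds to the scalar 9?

(25, 31)

Double-and-add on 9 = (1001)₂. Start with Q = (25, 30) for the leading 1-bit.
double: tangent at (25, 30): λ = (3·25² + 21)/(2·30) ≡ 5/60. 60⁻¹ ≡ 60 (mod 61), so λ ≡ 5·60 ≡ 56.
  x = λ² - 25 - 25 = 3136 - 50 ≡ 36; y = λ·(25 - 36) - 30 ≡ 25. → (36, 25)
double: tangent at (36, 25): λ = (3·36² + 21)/(2·25) ≡ 5/50. 50⁻¹ ≡ 11 (mod 61), so λ ≡ 5·11 ≡ 55.
  x = λ² - 36 - 36 = 3025 - 72 ≡ 25; y = λ·(36 - 25) - 25 ≡ 31. → (25, 31)
double: tangent at (25, 31): λ = (3·25² + 21)/(2·31) ≡ 5/1. 1⁻¹ ≡ 1 (mod 61), so λ ≡ 5·1 ≡ 5.
  x = λ² - 25 - 25 = 25 - 50 ≡ 36; y = λ·(25 - 36) - 31 ≡ 36. → (36, 36)
add Q: (36, 36) + (25, 30). λ = (30 - 36)/(25 - 36) ≡ 55/50 mod 61. 50⁻¹ ≡ 11 (mod 61), so λ ≡ 56.
  x = λ² - 36 - 25 = 3136 - 61 ≡ 25; y = λ·(36 - 25) - 36 ≡ 31. → (25, 31)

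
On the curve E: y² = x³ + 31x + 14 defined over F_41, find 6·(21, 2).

(23, 15)

Write Q = (21, 2).
Double-and-add on 6 = (110)₂. Start with Q = (21, 2) for the leading 1-bit.
double: tangent at (21, 2): λ = (3·21² + 31)/(2·2) ≡ 1/4. 4⁻¹ ≡ 31 (mod 41), so λ ≡ 1·31 ≡ 31.
  x = λ² - 21 - 21 = 961 - 42 ≡ 17; y = λ·(21 - 17) - 2 ≡ 40. → (17, 40)
add Q: (17, 40) + (21, 2). λ = (2 - 40)/(21 - 17) ≡ 3/4 mod 41. 4⁻¹ ≡ 31 (mod 41), so λ ≡ 11.
  x = λ² - 17 - 21 = 121 - 38 ≡ 1; y = λ·(17 - 1) - 40 ≡ 13. → (1, 13)
double: tangent at (1, 13): λ = (3·1² + 31)/(2·13) ≡ 34/26. 26⁻¹ ≡ 30 (mod 41), so λ ≡ 34·30 ≡ 36.
  x = λ² - 1 - 1 = 1296 - 2 ≡ 23; y = λ·(1 - 23) - 13 ≡ 15. → (23, 15)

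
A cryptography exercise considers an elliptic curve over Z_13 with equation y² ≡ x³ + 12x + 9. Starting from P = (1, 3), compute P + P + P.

Repeated addition: build up to 3P.
2P: tangent at (1, 3): λ = (3·1² + 12)/(2·3) ≡ 2/6. 6⁻¹ ≡ 11 (mod 13) since 6·11 = 66 ≡ 1, so λ ≡ 2·11 ≡ 9.
  x = λ² - 1 - 1 = 81 - 2 ≡ 1; y = λ·(1 - 1) - 3 ≡ 10. → (1, 10)
3P: (1, 10) + (1, 3): same x and y₁ ≡ -y₂, so the sum is O.

O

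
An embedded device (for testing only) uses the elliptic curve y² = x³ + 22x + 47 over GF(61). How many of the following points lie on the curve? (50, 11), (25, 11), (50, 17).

1

(50, 11): 11² ≡ 60, rhs ≡ 60 → on.
(25, 11): 11² ≡ 60, rhs ≡ 57 → off.
(50, 17): 17² ≡ 45, rhs ≡ 60 → off.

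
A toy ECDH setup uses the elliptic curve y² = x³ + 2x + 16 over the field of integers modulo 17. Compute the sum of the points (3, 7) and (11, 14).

(3, 7) + (11, 14). λ = (14 - 7)/(11 - 3) ≡ 7/8 mod 17. 8⁻¹ ≡ 15 (mod 17) since 8·15 = 120 ≡ 1, so λ ≡ 3.
  x = λ² - 3 - 11 = 9 - 14 ≡ 12; y = λ·(3 - 12) - 7 ≡ 0. → (12, 0)

(12, 0)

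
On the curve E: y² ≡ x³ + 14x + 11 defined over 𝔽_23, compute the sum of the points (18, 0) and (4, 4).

(10, 1)

(18, 0) + (4, 4). λ = (4 - 0)/(4 - 18) ≡ 4/9 mod 23. 9⁻¹ ≡ 18 (mod 23) since 9·18 = 162 ≡ 1, so λ ≡ 3.
  x = λ² - 18 - 4 = 9 - 22 ≡ 10; y = λ·(18 - 10) - 0 ≡ 1. → (10, 1)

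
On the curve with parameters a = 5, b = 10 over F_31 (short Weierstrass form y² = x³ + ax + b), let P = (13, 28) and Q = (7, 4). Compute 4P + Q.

(23, 4)

First 4P:
Double-and-add on 4 = (100)₂. Start with P = (13, 28) for the leading 1-bit.
double: tangent at (13, 28): λ = (3·13² + 5)/(2·28) ≡ 16/25. 25⁻¹ ≡ 5 (mod 31), so λ ≡ 16·5 ≡ 18.
  x = λ² - 13 - 13 = 324 - 26 ≡ 19; y = λ·(13 - 19) - 28 ≡ 19. → (19, 19)
double: tangent at (19, 19): λ = (3·19² + 5)/(2·19) ≡ 3/7. 7⁻¹ ≡ 9 (mod 31), so λ ≡ 3·9 ≡ 27.
  x = λ² - 19 - 19 = 729 - 38 ≡ 9; y = λ·(19 - 9) - 19 ≡ 3. → (9, 3)
4P = (9, 3).
Finally 4P + Q:
(9, 3) + (7, 4). λ = (4 - 3)/(7 - 9) ≡ 1/29 mod 31. 29⁻¹ ≡ 15 (mod 31), so λ ≡ 15.
  x = λ² - 9 - 7 = 225 - 16 ≡ 23; y = λ·(9 - 23) - 3 ≡ 4. → (23, 4)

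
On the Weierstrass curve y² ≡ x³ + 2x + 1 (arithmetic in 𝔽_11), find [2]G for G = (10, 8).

(3, 10)

tangent at (10, 8): λ = (3·10² + 2)/(2·8) ≡ 5/5. 5⁻¹ ≡ 9 (mod 11) since 5·9 = 45 ≡ 1, so λ ≡ 5·9 ≡ 1.
  x = λ² - 10 - 10 = 1 - 20 ≡ 3; y = λ·(10 - 3) - 8 ≡ 10. → (3, 10)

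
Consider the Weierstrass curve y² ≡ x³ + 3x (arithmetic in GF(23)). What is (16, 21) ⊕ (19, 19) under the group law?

(14, 16)

(16, 21) + (19, 19). λ = (19 - 21)/(19 - 16) ≡ 21/3 mod 23. 3⁻¹ ≡ 8 (mod 23), so λ ≡ 7.
  x = λ² - 16 - 19 = 49 - 35 ≡ 14; y = λ·(16 - 14) - 21 ≡ 16. → (14, 16)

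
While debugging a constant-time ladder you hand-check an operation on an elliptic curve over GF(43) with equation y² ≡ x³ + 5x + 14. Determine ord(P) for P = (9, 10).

2P: tangent at (9, 10): λ = (3·9² + 5)/(2·10) ≡ 33/20. 20⁻¹ ≡ 28 (mod 43) since 20·28 = 560 ≡ 1, so λ ≡ 33·28 ≡ 21.
  x = λ² - 9 - 9 = 441 - 18 ≡ 36; y = λ·(9 - 36) - 10 ≡ 25. → (36, 25)
3P: (36, 25) + (9, 10). λ = (10 - 25)/(9 - 36) ≡ 28/16 mod 43. 16⁻¹ ≡ 35 (mod 43) since 16·35 = 560 ≡ 1, so λ ≡ 34.
  x = λ² - 36 - 9 = 1156 - 45 ≡ 36; y = λ·(36 - 36) - 25 ≡ 18. → (36, 18)
4P: (36, 18) + (9, 10). λ = (10 - 18)/(9 - 36) ≡ 35/16 mod 43. 16⁻¹ ≡ 35 (mod 43) since 16·35 = 560 ≡ 1, so λ ≡ 21.
  x = λ² - 36 - 9 = 441 - 45 ≡ 9; y = λ·(36 - 9) - 18 ≡ 33. → (9, 33)
5P: (9, 33) + (9, 10): same x and y₁ ≡ -y₂, so the sum is 𝒪.
5P = 𝒪, so the order is 5.

5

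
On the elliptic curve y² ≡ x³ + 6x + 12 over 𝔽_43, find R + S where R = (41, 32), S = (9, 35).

(41, 32) + (9, 35). λ = (35 - 32)/(9 - 41) ≡ 3/11 mod 43. 11⁻¹ ≡ 4 (mod 43) since 11·4 = 44 ≡ 1, so λ ≡ 12.
  x = λ² - 41 - 9 = 144 - 50 ≡ 8; y = λ·(41 - 8) - 32 ≡ 20. → (8, 20)

(8, 20)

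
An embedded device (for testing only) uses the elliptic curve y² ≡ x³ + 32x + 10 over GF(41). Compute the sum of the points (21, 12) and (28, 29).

(21, 12) + (28, 29). λ = (29 - 12)/(28 - 21) ≡ 17/7 mod 41. 7⁻¹ ≡ 6 (mod 41), so λ ≡ 20.
  x = λ² - 21 - 28 = 400 - 49 ≡ 23; y = λ·(21 - 23) - 12 ≡ 30. → (23, 30)

(23, 30)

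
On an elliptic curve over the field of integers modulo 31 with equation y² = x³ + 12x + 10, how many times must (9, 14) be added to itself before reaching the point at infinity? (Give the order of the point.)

2P: tangent at (9, 14): λ = (3·9² + 12)/(2·14) ≡ 7/28. 28⁻¹ ≡ 10 (mod 31), so λ ≡ 7·10 ≡ 8.
  x = λ² - 9 - 9 = 64 - 18 ≡ 15; y = λ·(9 - 15) - 14 ≡ 0. → (15, 0)
3P: (15, 0) + (9, 14). λ = (14 - 0)/(9 - 15) ≡ 14/25 mod 31. 25⁻¹ ≡ 5 (mod 31), so λ ≡ 8.
  x = λ² - 15 - 9 = 64 - 24 ≡ 9; y = λ·(15 - 9) - 0 ≡ 17. → (9, 17)
4P: (9, 17) + (9, 14): same x and y₁ ≡ -y₂, so the sum is the point at infinity.
4P = the point at infinity, so the order is 4.

4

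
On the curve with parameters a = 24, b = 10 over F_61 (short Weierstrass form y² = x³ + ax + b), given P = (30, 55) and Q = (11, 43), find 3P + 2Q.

First 3P:
Repeated addition: build up to 3P.
2P: tangent at (30, 55): λ = (3·30² + 24)/(2·55) ≡ 40/49. 49⁻¹ ≡ 5 (mod 61), so λ ≡ 40·5 ≡ 17.
  x = λ² - 30 - 30 = 289 - 60 ≡ 46; y = λ·(30 - 46) - 55 ≡ 39. → (46, 39)
3P: (46, 39) + (30, 55). λ = (55 - 39)/(30 - 46) ≡ 16/45 mod 61. 45⁻¹ ≡ 19 (mod 61) since 45·19 = 855 ≡ 1, so λ ≡ 60.
  x = λ² - 46 - 30 = 3600 - 76 ≡ 47; y = λ·(46 - 47) - 39 ≡ 23. → (47, 23)
3P = (47, 23).
Next 2Q:
Repeated addition: build up to 2Q.
2Q: tangent at (11, 43): λ = (3·11² + 24)/(2·43) ≡ 21/25. 25⁻¹ ≡ 22 (mod 61) since 25·22 = 550 ≡ 1, so λ ≡ 21·22 ≡ 35.
  x = λ² - 11 - 11 = 1225 - 22 ≡ 44; y = λ·(11 - 44) - 43 ≡ 22. → (44, 22)
2Q = (44, 22).
Finally 3P + 2Q:
(47, 23) + (44, 22). λ = (22 - 23)/(44 - 47) ≡ 60/58 mod 61. 58⁻¹ ≡ 20 (mod 61), so λ ≡ 41.
  x = λ² - 47 - 44 = 1681 - 91 ≡ 4; y = λ·(47 - 4) - 23 ≡ 32. → (4, 32)

(4, 32)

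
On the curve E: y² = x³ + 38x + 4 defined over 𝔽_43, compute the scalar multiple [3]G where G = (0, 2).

(21, 1)

Repeated addition: build up to 3G.
2G: tangent at (0, 2): λ = (3·0² + 38)/(2·2) ≡ 38/4. 4⁻¹ ≡ 11 (mod 43) since 4·11 = 44 ≡ 1, so λ ≡ 38·11 ≡ 31.
  x = λ² - 0 - 0 = 961 - 0 ≡ 15; y = λ·(0 - 15) - 2 ≡ 6. → (15, 6)
3G: (15, 6) + (0, 2). λ = (2 - 6)/(0 - 15) ≡ 39/28 mod 43. 28⁻¹ ≡ 20 (mod 43) since 28·20 = 560 ≡ 1, so λ ≡ 6.
  x = λ² - 15 - 0 = 36 - 15 ≡ 21; y = λ·(15 - 21) - 6 ≡ 1. → (21, 1)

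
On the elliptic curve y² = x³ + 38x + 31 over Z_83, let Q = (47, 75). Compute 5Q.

Repeated addition: build up to 5Q.
2Q: tangent at (47, 75): λ = (3·47² + 38)/(2·75) ≡ 25/67. 67⁻¹ ≡ 57 (mod 83), so λ ≡ 25·57 ≡ 14.
  x = λ² - 47 - 47 = 196 - 94 ≡ 19; y = λ·(47 - 19) - 75 ≡ 68. → (19, 68)
3Q: (19, 68) + (47, 75). λ = (75 - 68)/(47 - 19) ≡ 7/28 mod 83. 28⁻¹ ≡ 3 (mod 83), so λ ≡ 21.
  x = λ² - 19 - 47 = 441 - 66 ≡ 43; y = λ·(19 - 43) - 68 ≡ 9. → (43, 9)
4Q: (43, 9) + (47, 75). λ = (75 - 9)/(47 - 43) ≡ 66/4 mod 83. 4⁻¹ ≡ 21 (mod 83), so λ ≡ 58.
  x = λ² - 43 - 47 = 3364 - 90 ≡ 37; y = λ·(43 - 37) - 9 ≡ 7. → (37, 7)
5Q: (37, 7) + (47, 75). λ = (75 - 7)/(47 - 37) ≡ 68/10 mod 83. 10⁻¹ ≡ 25 (mod 83) since 10·25 = 250 ≡ 1, so λ ≡ 40.
  x = λ² - 37 - 47 = 1600 - 84 ≡ 22; y = λ·(37 - 22) - 7 ≡ 12. → (22, 12)

(22, 12)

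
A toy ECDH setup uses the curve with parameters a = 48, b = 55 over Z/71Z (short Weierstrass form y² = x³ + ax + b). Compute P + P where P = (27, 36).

(37, 50)

tangent at (27, 36): λ = (3·27² + 48)/(2·36) ≡ 34/1. 1⁻¹ ≡ 1 (mod 71) since 1·1 = 1 ≡ 1, so λ ≡ 34·1 ≡ 34.
  x = λ² - 27 - 27 = 1156 - 54 ≡ 37; y = λ·(27 - 37) - 36 ≡ 50. → (37, 50)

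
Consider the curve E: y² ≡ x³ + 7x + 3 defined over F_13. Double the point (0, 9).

tangent at (0, 9): λ = (3·0² + 7)/(2·9) ≡ 7/5. 5⁻¹ ≡ 8 (mod 13) since 5·8 = 40 ≡ 1, so λ ≡ 7·8 ≡ 4.
  x = λ² - 0 - 0 = 16 - 0 ≡ 3; y = λ·(0 - 3) - 9 ≡ 5. → (3, 5)

(3, 5)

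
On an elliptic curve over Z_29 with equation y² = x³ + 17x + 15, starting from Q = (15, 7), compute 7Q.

(5, 15)

Repeated addition: build up to 7Q.
2Q: tangent at (15, 7): λ = (3·15² + 17)/(2·7) ≡ 25/14. 14⁻¹ ≡ 27 (mod 29) since 14·27 = 378 ≡ 1, so λ ≡ 25·27 ≡ 8.
  x = λ² - 15 - 15 = 64 - 30 ≡ 5; y = λ·(15 - 5) - 7 ≡ 15. → (5, 15)
3Q: (5, 15) + (15, 7). λ = (7 - 15)/(15 - 5) ≡ 21/10 mod 29. 10⁻¹ ≡ 3 (mod 29) since 10·3 = 30 ≡ 1, so λ ≡ 5.
  x = λ² - 5 - 15 = 25 - 20 ≡ 5; y = λ·(5 - 5) - 15 ≡ 14. → (5, 14)
4Q: (5, 14) + (15, 7). λ = (7 - 14)/(15 - 5) ≡ 22/10 mod 29. 10⁻¹ ≡ 3 (mod 29), so λ ≡ 8.
  x = λ² - 5 - 15 = 64 - 20 ≡ 15; y = λ·(5 - 15) - 14 ≡ 22. → (15, 22)
5Q: (15, 22) + (15, 7): same x and y₁ ≡ -y₂, so the sum is the point at infinity.
6Q: the point at infinity + (15, 7) = (15, 7) (identity).
7Q: tangent at (15, 7): λ = (3·15² + 17)/(2·7) ≡ 25/14. 14⁻¹ ≡ 27 (mod 29), so λ ≡ 25·27 ≡ 8.
  x = λ² - 15 - 15 = 64 - 30 ≡ 5; y = λ·(15 - 5) - 7 ≡ 15. → (5, 15)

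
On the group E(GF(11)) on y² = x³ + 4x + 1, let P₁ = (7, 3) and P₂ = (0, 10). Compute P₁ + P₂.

(7, 3) + (0, 10). λ = (10 - 3)/(0 - 7) ≡ 7/4 mod 11. 4⁻¹ ≡ 3 (mod 11) since 4·3 = 12 ≡ 1, so λ ≡ 10.
  x = λ² - 7 - 0 = 100 - 7 ≡ 5; y = λ·(7 - 5) - 3 ≡ 6. → (5, 6)

(5, 6)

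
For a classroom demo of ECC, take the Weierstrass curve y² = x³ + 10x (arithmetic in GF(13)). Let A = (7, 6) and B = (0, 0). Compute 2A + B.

O

First 2A:
Repeated addition: build up to 2A.
2A: tangent at (7, 6): λ = (3·7² + 10)/(2·6) ≡ 1/12. 12⁻¹ ≡ 12 (mod 13), so λ ≡ 1·12 ≡ 12.
  x = λ² - 7 - 7 = 144 - 14 ≡ 0; y = λ·(7 - 0) - 6 ≡ 0. → (0, 0)
2A = (0, 0).
Finally 2A + B:
(0, 0) + (0, 0): same x and y₁ ≡ -y₂, so the sum is O.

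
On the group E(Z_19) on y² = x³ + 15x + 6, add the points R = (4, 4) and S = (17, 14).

(4, 4) + (17, 14). λ = (14 - 4)/(17 - 4) ≡ 10/13 mod 19. 13⁻¹ ≡ 3 (mod 19) since 13·3 = 39 ≡ 1, so λ ≡ 11.
  x = λ² - 4 - 17 = 121 - 21 ≡ 5; y = λ·(4 - 5) - 4 ≡ 4. → (5, 4)

(5, 4)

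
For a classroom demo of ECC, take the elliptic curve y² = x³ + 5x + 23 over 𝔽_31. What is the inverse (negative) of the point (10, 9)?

(10, 22)

-(10, 9) = (10, -9 mod 31) = (10, 22).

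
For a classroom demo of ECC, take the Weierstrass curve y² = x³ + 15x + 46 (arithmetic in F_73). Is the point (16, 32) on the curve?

y² = 32² ≡ 2; x³ + 15x + 46 = 4382 ≡ 2 (mod 73). 2 = 2.

yes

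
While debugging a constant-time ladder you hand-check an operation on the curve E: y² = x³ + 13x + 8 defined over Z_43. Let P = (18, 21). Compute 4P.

(37, 31)

Repeated addition: build up to 4P.
2P: tangent at (18, 21): λ = (3·18² + 13)/(2·21) ≡ 39/42. 42⁻¹ ≡ 42 (mod 43), so λ ≡ 39·42 ≡ 4.
  x = λ² - 18 - 18 = 16 - 36 ≡ 23; y = λ·(18 - 23) - 21 ≡ 2. → (23, 2)
3P: (23, 2) + (18, 21). λ = (21 - 2)/(18 - 23) ≡ 19/38 mod 43. 38⁻¹ ≡ 17 (mod 43), so λ ≡ 22.
  x = λ² - 23 - 18 = 484 - 41 ≡ 13; y = λ·(23 - 13) - 2 ≡ 3. → (13, 3)
4P: (13, 3) + (18, 21). λ = (21 - 3)/(18 - 13) ≡ 18/5 mod 43. 5⁻¹ ≡ 26 (mod 43), so λ ≡ 38.
  x = λ² - 13 - 18 = 1444 - 31 ≡ 37; y = λ·(13 - 37) - 3 ≡ 31. → (37, 31)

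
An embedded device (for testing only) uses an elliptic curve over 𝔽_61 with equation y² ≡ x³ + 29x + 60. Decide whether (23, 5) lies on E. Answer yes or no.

no

y² = 5² ≡ 25; x³ + 29x + 60 = 12894 ≡ 23 (mod 61). 25 ≠ 23.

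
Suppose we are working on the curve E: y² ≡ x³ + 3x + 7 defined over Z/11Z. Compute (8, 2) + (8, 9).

O

The two points share x = 8 and their y-coordinates satisfy 2 + 9 ≡ 0 (mod 11), so they are inverses. Their sum is ∞.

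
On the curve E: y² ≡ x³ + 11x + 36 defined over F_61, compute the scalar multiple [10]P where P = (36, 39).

Double-and-add on 10 = (1010)₂. Start with P = (36, 39) for the leading 1-bit.
double: tangent at (36, 39): λ = (3·36² + 11)/(2·39) ≡ 56/17. 17⁻¹ ≡ 18 (mod 61), so λ ≡ 56·18 ≡ 32.
  x = λ² - 36 - 36 = 1024 - 72 ≡ 37; y = λ·(36 - 37) - 39 ≡ 51. → (37, 51)
double: tangent at (37, 51): λ = (3·37² + 11)/(2·51) ≡ 31/41. 41⁻¹ ≡ 3 (mod 61) since 41·3 = 123 ≡ 1, so λ ≡ 31·3 ≡ 32.
  x = λ² - 37 - 37 = 1024 - 74 ≡ 35; y = λ·(37 - 35) - 51 ≡ 13. → (35, 13)
add P: (35, 13) + (36, 39). λ = (39 - 13)/(36 - 35) ≡ 26/1 mod 61. 1⁻¹ ≡ 1 (mod 61), so λ ≡ 26.
  x = λ² - 35 - 36 = 676 - 71 ≡ 56; y = λ·(35 - 56) - 13 ≡ 51. → (56, 51)
double: tangent at (56, 51): λ = (3·56² + 11)/(2·51) ≡ 25/41. 41⁻¹ ≡ 3 (mod 61), so λ ≡ 25·3 ≡ 14.
  x = λ² - 56 - 56 = 196 - 112 ≡ 23; y = λ·(56 - 23) - 51 ≡ 45. → (23, 45)

(23, 45)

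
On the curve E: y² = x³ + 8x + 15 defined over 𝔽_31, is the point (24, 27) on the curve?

y² = 27² ≡ 16; x³ + 8x + 15 = 14031 ≡ 19 (mod 31). 16 ≠ 19.

no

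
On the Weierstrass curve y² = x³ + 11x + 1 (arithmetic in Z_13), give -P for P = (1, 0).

-(1, 0) = (1, -0 mod 13) = (1, 0).

(1, 0)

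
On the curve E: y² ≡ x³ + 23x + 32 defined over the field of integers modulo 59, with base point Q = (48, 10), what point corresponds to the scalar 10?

(55, 17)

Repeated addition: build up to 10Q.
2Q: tangent at (48, 10): λ = (3·48² + 23)/(2·10) ≡ 32/20. 20⁻¹ ≡ 3 (mod 59) since 20·3 = 60 ≡ 1, so λ ≡ 32·3 ≡ 37.
  x = λ² - 48 - 48 = 1369 - 96 ≡ 34; y = λ·(48 - 34) - 10 ≡ 36. → (34, 36)
3Q: (34, 36) + (48, 10). λ = (10 - 36)/(48 - 34) ≡ 33/14 mod 59. 14⁻¹ ≡ 38 (mod 59), so λ ≡ 15.
  x = λ² - 34 - 48 = 225 - 82 ≡ 25; y = λ·(34 - 25) - 36 ≡ 40. → (25, 40)
4Q: (25, 40) + (48, 10). λ = (10 - 40)/(48 - 25) ≡ 29/23 mod 59. 23⁻¹ ≡ 18 (mod 59), so λ ≡ 50.
  x = λ² - 25 - 48 = 2500 - 73 ≡ 8; y = λ·(25 - 8) - 40 ≡ 43. → (8, 43)
5Q: (8, 43) + (48, 10). λ = (10 - 43)/(48 - 8) ≡ 26/40 mod 59. 40⁻¹ ≡ 31 (mod 59), so λ ≡ 39.
  x = λ² - 8 - 48 = 1521 - 56 ≡ 49; y = λ·(8 - 49) - 43 ≡ 10. → (49, 10)
6Q: (49, 10) + (48, 10). λ = (10 - 10)/(48 - 49) ≡ 0/58 mod 59. 58⁻¹ ≡ 58 (mod 59) since 58·58 = 3364 ≡ 1, so λ ≡ 0.
  x = λ² - 49 - 48 = 0 - 97 ≡ 21; y = λ·(49 - 21) - 10 ≡ 49. → (21, 49)
7Q: (21, 49) + (48, 10). λ = (10 - 49)/(48 - 21) ≡ 20/27 mod 59. 27⁻¹ ≡ 35 (mod 59) since 27·35 = 945 ≡ 1, so λ ≡ 51.
  x = λ² - 21 - 48 = 2601 - 69 ≡ 54; y = λ·(21 - 54) - 49 ≡ 38. → (54, 38)
8Q: (54, 38) + (48, 10). λ = (10 - 38)/(48 - 54) ≡ 31/53 mod 59. 53⁻¹ ≡ 49 (mod 59) since 53·49 = 2597 ≡ 1, so λ ≡ 44.
  x = λ² - 54 - 48 = 1936 - 102 ≡ 5; y = λ·(54 - 5) - 38 ≡ 53. → (5, 53)
9Q: (5, 53) + (48, 10). λ = (10 - 53)/(48 - 5) ≡ 16/43 mod 59. 43⁻¹ ≡ 11 (mod 59), so λ ≡ 58.
  x = λ² - 5 - 48 = 3364 - 53 ≡ 7; y = λ·(5 - 7) - 53 ≡ 8. → (7, 8)
10Q: (7, 8) + (48, 10). λ = (10 - 8)/(48 - 7) ≡ 2/41 mod 59. 41⁻¹ ≡ 36 (mod 59), so λ ≡ 13.
  x = λ² - 7 - 48 = 169 - 55 ≡ 55; y = λ·(7 - 55) - 8 ≡ 17. → (55, 17)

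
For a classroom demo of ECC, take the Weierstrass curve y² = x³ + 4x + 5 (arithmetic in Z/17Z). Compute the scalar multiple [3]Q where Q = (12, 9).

O

Repeated addition: build up to 3Q.
2Q: tangent at (12, 9): λ = (3·12² + 4)/(2·9) ≡ 11/1. 1⁻¹ ≡ 1 (mod 17) since 1·1 = 1 ≡ 1, so λ ≡ 11·1 ≡ 11.
  x = λ² - 12 - 12 = 121 - 24 ≡ 12; y = λ·(12 - 12) - 9 ≡ 8. → (12, 8)
3Q: (12, 8) + (12, 9): same x and y₁ ≡ -y₂, so the sum is O.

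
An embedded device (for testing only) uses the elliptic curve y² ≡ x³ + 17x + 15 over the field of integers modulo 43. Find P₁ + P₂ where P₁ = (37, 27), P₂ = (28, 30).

(2, 33)

(37, 27) + (28, 30). λ = (30 - 27)/(28 - 37) ≡ 3/34 mod 43. 34⁻¹ ≡ 19 (mod 43), so λ ≡ 14.
  x = λ² - 37 - 28 = 196 - 65 ≡ 2; y = λ·(37 - 2) - 27 ≡ 33. → (2, 33)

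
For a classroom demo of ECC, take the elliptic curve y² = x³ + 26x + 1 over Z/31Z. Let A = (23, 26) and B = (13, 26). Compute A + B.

(26, 5)

(23, 26) + (13, 26). λ = (26 - 26)/(13 - 23) ≡ 0/21 mod 31. 21⁻¹ ≡ 3 (mod 31) since 21·3 = 63 ≡ 1, so λ ≡ 0.
  x = λ² - 23 - 13 = 0 - 36 ≡ 26; y = λ·(23 - 26) - 26 ≡ 5. → (26, 5)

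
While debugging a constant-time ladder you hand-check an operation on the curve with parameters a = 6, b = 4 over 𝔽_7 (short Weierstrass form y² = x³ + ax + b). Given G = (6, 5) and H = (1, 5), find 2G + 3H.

First 2G:
Repeated addition: build up to 2G.
2G: tangent at (6, 5): λ = (3·6² + 6)/(2·5) ≡ 2/3. 3⁻¹ ≡ 5 (mod 7), so λ ≡ 2·5 ≡ 3.
  x = λ² - 6 - 6 = 9 - 12 ≡ 4; y = λ·(6 - 4) - 5 ≡ 1. → (4, 1)
2G = (4, 1).
Next 3H:
Repeated addition: build up to 3H.
2H: tangent at (1, 5): λ = (3·1² + 6)/(2·5) ≡ 2/3. 3⁻¹ ≡ 5 (mod 7), so λ ≡ 2·5 ≡ 3.
  x = λ² - 1 - 1 = 9 - 2 ≡ 0; y = λ·(1 - 0) - 5 ≡ 5. → (0, 5)
3H: (0, 5) + (1, 5). λ = (5 - 5)/(1 - 0) ≡ 0/1 mod 7. 1⁻¹ ≡ 1 (mod 7), so λ ≡ 0.
  x = λ² - 0 - 1 = 0 - 1 ≡ 6; y = λ·(0 - 6) - 5 ≡ 2. → (6, 2)
3H = (6, 2).
Finally 2G + 3H:
(4, 1) + (6, 2). λ = (2 - 1)/(6 - 4) ≡ 1/2 mod 7. 2⁻¹ ≡ 4 (mod 7), so λ ≡ 4.
  x = λ² - 4 - 6 = 16 - 10 ≡ 6; y = λ·(4 - 6) - 1 ≡ 5. → (6, 5)

(6, 5)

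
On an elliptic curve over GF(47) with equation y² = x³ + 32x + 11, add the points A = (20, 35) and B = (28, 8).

(20, 35) + (28, 8). λ = (8 - 35)/(28 - 20) ≡ 20/8 mod 47. 8⁻¹ ≡ 6 (mod 47), so λ ≡ 26.
  x = λ² - 20 - 28 = 676 - 48 ≡ 17; y = λ·(20 - 17) - 35 ≡ 43. → (17, 43)

(17, 43)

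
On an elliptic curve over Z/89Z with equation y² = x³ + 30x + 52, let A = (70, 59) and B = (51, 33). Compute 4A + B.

First 4A:
Repeated addition: build up to 4A.
2A: tangent at (70, 59): λ = (3·70² + 30)/(2·59) ≡ 45/29. 29⁻¹ ≡ 43 (mod 89), so λ ≡ 45·43 ≡ 66.
  x = λ² - 70 - 70 = 4356 - 140 ≡ 33; y = λ·(70 - 33) - 59 ≡ 69. → (33, 69)
3A: (33, 69) + (70, 59). λ = (59 - 69)/(70 - 33) ≡ 79/37 mod 89. 37⁻¹ ≡ 77 (mod 89) since 37·77 = 2849 ≡ 1, so λ ≡ 31.
  x = λ² - 33 - 70 = 961 - 103 ≡ 57; y = λ·(33 - 57) - 69 ≡ 77. → (57, 77)
4A: (57, 77) + (70, 59). λ = (59 - 77)/(70 - 57) ≡ 71/13 mod 89. 13⁻¹ ≡ 48 (mod 89) since 13·48 = 624 ≡ 1, so λ ≡ 26.
  x = λ² - 57 - 70 = 676 - 127 ≡ 15; y = λ·(57 - 15) - 77 ≡ 36. → (15, 36)
4A = (15, 36).
Finally 4A + B:
(15, 36) + (51, 33). λ = (33 - 36)/(51 - 15) ≡ 86/36 mod 89. 36⁻¹ ≡ 47 (mod 89), so λ ≡ 37.
  x = λ² - 15 - 51 = 1369 - 66 ≡ 57; y = λ·(15 - 57) - 36 ≡ 12. → (57, 12)

(57, 12)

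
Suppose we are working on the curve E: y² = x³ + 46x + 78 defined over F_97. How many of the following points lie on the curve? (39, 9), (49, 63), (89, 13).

2

(39, 9): 9² ≡ 81, rhs ≡ 81 → on.
(49, 63): 63² ≡ 89, rhs ≡ 89 → on.
(89, 13): 13² ≡ 72, rhs ≡ 71 → off.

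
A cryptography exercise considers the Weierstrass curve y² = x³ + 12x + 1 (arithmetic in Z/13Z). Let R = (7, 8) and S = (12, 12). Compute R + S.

(7, 8) + (12, 12). λ = (12 - 8)/(12 - 7) ≡ 4/5 mod 13. 5⁻¹ ≡ 8 (mod 13) since 5·8 = 40 ≡ 1, so λ ≡ 6.
  x = λ² - 7 - 12 = 36 - 19 ≡ 4; y = λ·(7 - 4) - 8 ≡ 10. → (4, 10)

(4, 10)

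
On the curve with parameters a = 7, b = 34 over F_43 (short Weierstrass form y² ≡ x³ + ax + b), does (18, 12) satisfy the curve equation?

yes

y² = 12² ≡ 15; x³ + 7x + 34 = 5992 ≡ 15 (mod 43). 15 = 15.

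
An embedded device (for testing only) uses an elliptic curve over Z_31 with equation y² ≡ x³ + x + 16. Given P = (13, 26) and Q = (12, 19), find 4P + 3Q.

First 4P:
Repeated addition: build up to 4P.
2P: tangent at (13, 26): λ = (3·13² + 1)/(2·26) ≡ 12/21. 21⁻¹ ≡ 3 (mod 31) since 21·3 = 63 ≡ 1, so λ ≡ 12·3 ≡ 5.
  x = λ² - 13 - 13 = 25 - 26 ≡ 30; y = λ·(13 - 30) - 26 ≡ 13. → (30, 13)
3P: (30, 13) + (13, 26). λ = (26 - 13)/(13 - 30) ≡ 13/14 mod 31. 14⁻¹ ≡ 20 (mod 31), so λ ≡ 12.
  x = λ² - 30 - 13 = 144 - 43 ≡ 8; y = λ·(30 - 8) - 13 ≡ 3. → (8, 3)
4P: (8, 3) + (13, 26). λ = (26 - 3)/(13 - 8) ≡ 23/5 mod 31. 5⁻¹ ≡ 25 (mod 31), so λ ≡ 17.
  x = λ² - 8 - 13 = 289 - 21 ≡ 20; y = λ·(8 - 20) - 3 ≡ 10. → (20, 10)
4P = (20, 10).
Next 3Q:
Repeated addition: build up to 3Q.
2Q: tangent at (12, 19): λ = (3·12² + 1)/(2·19) ≡ 30/7. 7⁻¹ ≡ 9 (mod 31) since 7·9 = 63 ≡ 1, so λ ≡ 30·9 ≡ 22.
  x = λ² - 12 - 12 = 484 - 24 ≡ 26; y = λ·(12 - 26) - 19 ≡ 14. → (26, 14)
3Q: (26, 14) + (12, 19). λ = (19 - 14)/(12 - 26) ≡ 5/17 mod 31. 17⁻¹ ≡ 11 (mod 31) since 17·11 = 187 ≡ 1, so λ ≡ 24.
  x = λ² - 26 - 12 = 576 - 38 ≡ 11; y = λ·(26 - 11) - 14 ≡ 5. → (11, 5)
3Q = (11, 5).
Finally 4P + 3Q:
(20, 10) + (11, 5). λ = (5 - 10)/(11 - 20) ≡ 26/22 mod 31. 22⁻¹ ≡ 24 (mod 31), so λ ≡ 4.
  x = λ² - 20 - 11 = 16 - 31 ≡ 16; y = λ·(20 - 16) - 10 ≡ 6. → (16, 6)

(16, 6)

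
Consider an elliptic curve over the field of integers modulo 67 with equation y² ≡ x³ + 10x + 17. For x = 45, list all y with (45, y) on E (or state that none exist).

none

x³ + 10x + 17 = 91592 ≡ 3 (mod 67).
3 is a non-residue mod 67; no y exists.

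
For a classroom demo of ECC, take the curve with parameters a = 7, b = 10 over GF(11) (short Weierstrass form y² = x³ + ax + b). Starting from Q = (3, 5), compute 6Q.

(5, 4)

Double-and-add on 6 = (110)₂. Start with Q = (3, 5) for the leading 1-bit.
double: tangent at (3, 5): λ = (3·3² + 7)/(2·5) ≡ 1/10. 10⁻¹ ≡ 10 (mod 11), so λ ≡ 1·10 ≡ 10.
  x = λ² - 3 - 3 = 100 - 6 ≡ 6; y = λ·(3 - 6) - 5 ≡ 9. → (6, 9)
add Q: (6, 9) + (3, 5). λ = (5 - 9)/(3 - 6) ≡ 7/8 mod 11. 8⁻¹ ≡ 7 (mod 11) since 8·7 = 56 ≡ 1, so λ ≡ 5.
  x = λ² - 6 - 3 = 25 - 9 ≡ 5; y = λ·(6 - 5) - 9 ≡ 7. → (5, 7)
double: tangent at (5, 7): λ = (3·5² + 7)/(2·7) ≡ 5/3. 3⁻¹ ≡ 4 (mod 11) since 3·4 = 12 ≡ 1, so λ ≡ 5·4 ≡ 9.
  x = λ² - 5 - 5 = 81 - 10 ≡ 5; y = λ·(5 - 5) - 7 ≡ 4. → (5, 4)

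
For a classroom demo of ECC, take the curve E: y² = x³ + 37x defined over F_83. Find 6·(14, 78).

Write Q = (14, 78).
Repeated addition: build up to 6Q.
2Q: tangent at (14, 78): λ = (3·14² + 37)/(2·78) ≡ 44/73. 73⁻¹ ≡ 58 (mod 83) since 73·58 = 4234 ≡ 1, so λ ≡ 44·58 ≡ 62.
  x = λ² - 14 - 14 = 3844 - 28 ≡ 81; y = λ·(14 - 81) - 78 ≡ 1. → (81, 1)
3Q: (81, 1) + (14, 78). λ = (78 - 1)/(14 - 81) ≡ 77/16 mod 83. 16⁻¹ ≡ 26 (mod 83) since 16·26 = 416 ≡ 1, so λ ≡ 10.
  x = λ² - 81 - 14 = 100 - 95 ≡ 5; y = λ·(81 - 5) - 1 ≡ 12. → (5, 12)
4Q: (5, 12) + (14, 78). λ = (78 - 12)/(14 - 5) ≡ 66/9 mod 83. 9⁻¹ ≡ 37 (mod 83) since 9·37 = 333 ≡ 1, so λ ≡ 35.
  x = λ² - 5 - 14 = 1225 - 19 ≡ 44; y = λ·(5 - 44) - 12 ≡ 34. → (44, 34)
5Q: (44, 34) + (14, 78). λ = (78 - 34)/(14 - 44) ≡ 44/53 mod 83. 53⁻¹ ≡ 47 (mod 83) since 53·47 = 2491 ≡ 1, so λ ≡ 76.
  x = λ² - 44 - 14 = 5776 - 58 ≡ 74; y = λ·(44 - 74) - 34 ≡ 10. → (74, 10)
6Q: (74, 10) + (14, 78). λ = (78 - 10)/(14 - 74) ≡ 68/23 mod 83. 23⁻¹ ≡ 65 (mod 83), so λ ≡ 21.
  x = λ² - 74 - 14 = 441 - 88 ≡ 21; y = λ·(74 - 21) - 10 ≡ 24. → (21, 24)

(21, 24)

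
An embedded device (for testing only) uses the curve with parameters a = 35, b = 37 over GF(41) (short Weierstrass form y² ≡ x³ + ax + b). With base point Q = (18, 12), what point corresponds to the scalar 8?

Repeated addition: build up to 8Q.
2Q: tangent at (18, 12): λ = (3·18² + 35)/(2·12) ≡ 23/24. 24⁻¹ ≡ 12 (mod 41) since 24·12 = 288 ≡ 1, so λ ≡ 23·12 ≡ 30.
  x = λ² - 18 - 18 = 900 - 36 ≡ 3; y = λ·(18 - 3) - 12 ≡ 28. → (3, 28)
3Q: (3, 28) + (18, 12). λ = (12 - 28)/(18 - 3) ≡ 25/15 mod 41. 15⁻¹ ≡ 11 (mod 41) since 15·11 = 165 ≡ 1, so λ ≡ 29.
  x = λ² - 3 - 18 = 841 - 21 ≡ 0; y = λ·(3 - 0) - 28 ≡ 18. → (0, 18)
4Q: (0, 18) + (18, 12). λ = (12 - 18)/(18 - 0) ≡ 35/18 mod 41. 18⁻¹ ≡ 16 (mod 41), so λ ≡ 27.
  x = λ² - 0 - 18 = 729 - 18 ≡ 14; y = λ·(0 - 14) - 18 ≡ 14. → (14, 14)
5Q: (14, 14) + (18, 12). λ = (12 - 14)/(18 - 14) ≡ 39/4 mod 41. 4⁻¹ ≡ 31 (mod 41), so λ ≡ 20.
  x = λ² - 14 - 18 = 400 - 32 ≡ 40; y = λ·(14 - 40) - 14 ≡ 40. → (40, 40)
6Q: (40, 40) + (18, 12). λ = (12 - 40)/(18 - 40) ≡ 13/19 mod 41. 19⁻¹ ≡ 13 (mod 41), so λ ≡ 5.
  x = λ² - 40 - 18 = 25 - 58 ≡ 8; y = λ·(40 - 8) - 40 ≡ 38. → (8, 38)
7Q: (8, 38) + (18, 12). λ = (12 - 38)/(18 - 8) ≡ 15/10 mod 41. 10⁻¹ ≡ 37 (mod 41), so λ ≡ 22.
  x = λ² - 8 - 18 = 484 - 26 ≡ 7; y = λ·(8 - 7) - 38 ≡ 25. → (7, 25)
8Q: (7, 25) + (18, 12). λ = (12 - 25)/(18 - 7) ≡ 28/11 mod 41. 11⁻¹ ≡ 15 (mod 41) since 11·15 = 165 ≡ 1, so λ ≡ 10.
  x = λ² - 7 - 18 = 100 - 25 ≡ 34; y = λ·(7 - 34) - 25 ≡ 33. → (34, 33)

(34, 33)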